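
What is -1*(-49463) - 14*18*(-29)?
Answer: 56771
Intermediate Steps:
-1*(-49463) - 14*18*(-29) = 49463 - 252*(-29) = 49463 + 7308 = 56771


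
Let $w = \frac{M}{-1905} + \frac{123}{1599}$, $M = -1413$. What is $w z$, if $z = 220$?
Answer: $\frac{297352}{1651} \approx 180.1$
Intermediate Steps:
$w = \frac{6758}{8255}$ ($w = - \frac{1413}{-1905} + \frac{123}{1599} = \left(-1413\right) \left(- \frac{1}{1905}\right) + 123 \cdot \frac{1}{1599} = \frac{471}{635} + \frac{1}{13} = \frac{6758}{8255} \approx 0.81866$)
$w z = \frac{6758}{8255} \cdot 220 = \frac{297352}{1651}$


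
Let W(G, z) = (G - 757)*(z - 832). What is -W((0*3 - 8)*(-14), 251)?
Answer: -374745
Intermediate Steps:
W(G, z) = (-832 + z)*(-757 + G) (W(G, z) = (-757 + G)*(-832 + z) = (-832 + z)*(-757 + G))
-W((0*3 - 8)*(-14), 251) = -(629824 - 832*(0*3 - 8)*(-14) - 757*251 + ((0*3 - 8)*(-14))*251) = -(629824 - 832*(0 - 8)*(-14) - 190007 + ((0 - 8)*(-14))*251) = -(629824 - (-6656)*(-14) - 190007 - 8*(-14)*251) = -(629824 - 832*112 - 190007 + 112*251) = -(629824 - 93184 - 190007 + 28112) = -1*374745 = -374745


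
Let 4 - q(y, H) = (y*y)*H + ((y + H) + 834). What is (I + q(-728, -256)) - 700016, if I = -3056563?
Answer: 131919479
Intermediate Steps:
q(y, H) = -830 - H - y - H*y**2 (q(y, H) = 4 - ((y*y)*H + ((y + H) + 834)) = 4 - (y**2*H + ((H + y) + 834)) = 4 - (H*y**2 + (834 + H + y)) = 4 - (834 + H + y + H*y**2) = 4 + (-834 - H - y - H*y**2) = -830 - H - y - H*y**2)
(I + q(-728, -256)) - 700016 = (-3056563 + (-830 - 1*(-256) - 1*(-728) - 1*(-256)*(-728)**2)) - 700016 = (-3056563 + (-830 + 256 + 728 - 1*(-256)*529984)) - 700016 = (-3056563 + (-830 + 256 + 728 + 135675904)) - 700016 = (-3056563 + 135676058) - 700016 = 132619495 - 700016 = 131919479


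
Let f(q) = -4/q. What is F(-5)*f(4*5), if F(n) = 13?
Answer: -13/5 ≈ -2.6000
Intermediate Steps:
F(-5)*f(4*5) = 13*(-4/(4*5)) = 13*(-4/20) = 13*(-4*1/20) = 13*(-1/5) = -13/5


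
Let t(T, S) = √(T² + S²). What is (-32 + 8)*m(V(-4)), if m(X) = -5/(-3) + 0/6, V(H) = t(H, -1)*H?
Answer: -40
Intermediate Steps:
t(T, S) = √(S² + T²)
V(H) = H*√(1 + H²) (V(H) = √((-1)² + H²)*H = √(1 + H²)*H = H*√(1 + H²))
m(X) = 5/3 (m(X) = -5*(-⅓) + 0*(⅙) = 5/3 + 0 = 5/3)
(-32 + 8)*m(V(-4)) = (-32 + 8)*(5/3) = -24*5/3 = -40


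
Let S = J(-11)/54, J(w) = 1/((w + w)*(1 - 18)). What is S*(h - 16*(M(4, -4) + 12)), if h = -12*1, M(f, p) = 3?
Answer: -7/561 ≈ -0.012478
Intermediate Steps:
h = -12
J(w) = -1/(34*w) (J(w) = 1/((2*w)*(-17)) = 1/(-34*w) = -1/(34*w))
S = 1/20196 (S = -1/34/(-11)/54 = -1/34*(-1/11)*(1/54) = (1/374)*(1/54) = 1/20196 ≈ 4.9515e-5)
S*(h - 16*(M(4, -4) + 12)) = (-12 - 16*(3 + 12))/20196 = (-12 - 16*15)/20196 = (-12 - 240)/20196 = (1/20196)*(-252) = -7/561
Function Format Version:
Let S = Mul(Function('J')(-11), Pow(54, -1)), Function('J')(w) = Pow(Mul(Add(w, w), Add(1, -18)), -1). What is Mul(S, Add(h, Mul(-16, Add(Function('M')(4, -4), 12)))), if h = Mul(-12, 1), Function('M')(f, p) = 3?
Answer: Rational(-7, 561) ≈ -0.012478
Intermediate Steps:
h = -12
Function('J')(w) = Mul(Rational(-1, 34), Pow(w, -1)) (Function('J')(w) = Pow(Mul(Mul(2, w), -17), -1) = Pow(Mul(-34, w), -1) = Mul(Rational(-1, 34), Pow(w, -1)))
S = Rational(1, 20196) (S = Mul(Mul(Rational(-1, 34), Pow(-11, -1)), Pow(54, -1)) = Mul(Mul(Rational(-1, 34), Rational(-1, 11)), Rational(1, 54)) = Mul(Rational(1, 374), Rational(1, 54)) = Rational(1, 20196) ≈ 4.9515e-5)
Mul(S, Add(h, Mul(-16, Add(Function('M')(4, -4), 12)))) = Mul(Rational(1, 20196), Add(-12, Mul(-16, Add(3, 12)))) = Mul(Rational(1, 20196), Add(-12, Mul(-16, 15))) = Mul(Rational(1, 20196), Add(-12, -240)) = Mul(Rational(1, 20196), -252) = Rational(-7, 561)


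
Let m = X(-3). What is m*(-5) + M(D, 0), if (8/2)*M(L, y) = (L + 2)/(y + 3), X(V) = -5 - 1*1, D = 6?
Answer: 92/3 ≈ 30.667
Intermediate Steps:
X(V) = -6 (X(V) = -5 - 1 = -6)
m = -6
M(L, y) = (2 + L)/(4*(3 + y)) (M(L, y) = ((L + 2)/(y + 3))/4 = ((2 + L)/(3 + y))/4 = (2 + L)/(4*(3 + y)))
m*(-5) + M(D, 0) = -6*(-5) + (2 + 6)/(4*(3 + 0)) = 30 + (1/4)*8/3 = 30 + (1/4)*(1/3)*8 = 30 + 2/3 = 92/3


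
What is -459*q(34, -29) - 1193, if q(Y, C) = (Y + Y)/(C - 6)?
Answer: -10543/35 ≈ -301.23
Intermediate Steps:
q(Y, C) = 2*Y/(-6 + C) (q(Y, C) = (2*Y)/(-6 + C) = 2*Y/(-6 + C))
-459*q(34, -29) - 1193 = -918*34/(-6 - 29) - 1193 = -918*34/(-35) - 1193 = -918*34*(-1)/35 - 1193 = -459*(-68/35) - 1193 = 31212/35 - 1193 = -10543/35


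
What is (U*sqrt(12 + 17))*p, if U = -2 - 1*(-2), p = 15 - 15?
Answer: 0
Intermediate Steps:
p = 0
U = 0 (U = -2 + 2 = 0)
(U*sqrt(12 + 17))*p = (0*sqrt(12 + 17))*0 = (0*sqrt(29))*0 = 0*0 = 0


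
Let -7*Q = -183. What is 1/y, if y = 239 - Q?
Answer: 7/1490 ≈ 0.0046980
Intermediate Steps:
Q = 183/7 (Q = -1/7*(-183) = 183/7 ≈ 26.143)
y = 1490/7 (y = 239 - 1*183/7 = 239 - 183/7 = 1490/7 ≈ 212.86)
1/y = 1/(1490/7) = 7/1490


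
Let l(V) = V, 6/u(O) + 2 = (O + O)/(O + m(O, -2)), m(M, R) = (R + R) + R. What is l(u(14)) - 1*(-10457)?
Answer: 10461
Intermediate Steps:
m(M, R) = 3*R (m(M, R) = 2*R + R = 3*R)
u(O) = 6/(-2 + 2*O/(-6 + O)) (u(O) = 6/(-2 + (O + O)/(O + 3*(-2))) = 6/(-2 + (2*O)/(O - 6)) = 6/(-2 + (2*O)/(-6 + O)) = 6/(-2 + 2*O/(-6 + O)))
l(u(14)) - 1*(-10457) = (-3 + (½)*14) - 1*(-10457) = (-3 + 7) + 10457 = 4 + 10457 = 10461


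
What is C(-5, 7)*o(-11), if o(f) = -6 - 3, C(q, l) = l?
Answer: -63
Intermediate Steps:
o(f) = -9
C(-5, 7)*o(-11) = 7*(-9) = -63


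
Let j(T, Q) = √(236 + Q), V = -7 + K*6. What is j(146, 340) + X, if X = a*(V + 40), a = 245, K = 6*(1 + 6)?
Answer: 69849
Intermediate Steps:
K = 42 (K = 6*7 = 42)
V = 245 (V = -7 + 42*6 = -7 + 252 = 245)
X = 69825 (X = 245*(245 + 40) = 245*285 = 69825)
j(146, 340) + X = √(236 + 340) + 69825 = √576 + 69825 = 24 + 69825 = 69849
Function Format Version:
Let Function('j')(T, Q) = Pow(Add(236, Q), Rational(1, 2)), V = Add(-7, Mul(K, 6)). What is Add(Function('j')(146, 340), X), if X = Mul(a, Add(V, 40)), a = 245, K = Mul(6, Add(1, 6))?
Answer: 69849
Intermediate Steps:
K = 42 (K = Mul(6, 7) = 42)
V = 245 (V = Add(-7, Mul(42, 6)) = Add(-7, 252) = 245)
X = 69825 (X = Mul(245, Add(245, 40)) = Mul(245, 285) = 69825)
Add(Function('j')(146, 340), X) = Add(Pow(Add(236, 340), Rational(1, 2)), 69825) = Add(Pow(576, Rational(1, 2)), 69825) = Add(24, 69825) = 69849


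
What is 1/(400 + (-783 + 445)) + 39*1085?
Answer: 2623531/62 ≈ 42315.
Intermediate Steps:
1/(400 + (-783 + 445)) + 39*1085 = 1/(400 - 338) + 42315 = 1/62 + 42315 = 2623531/62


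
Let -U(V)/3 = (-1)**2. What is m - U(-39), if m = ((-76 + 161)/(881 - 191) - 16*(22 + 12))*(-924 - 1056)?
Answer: 24768219/23 ≈ 1.0769e+6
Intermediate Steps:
U(V) = -3 (U(V) = -3*(-1)**2 = -3*1 = -3)
m = 24768150/23 (m = (85/690 - 16*34)*(-1980) = (85*(1/690) - 544)*(-1980) = (17/138 - 544)*(-1980) = -75055/138*(-1980) = 24768150/23 ≈ 1.0769e+6)
m - U(-39) = 24768150/23 - 1*(-3) = 24768150/23 + 3 = 24768219/23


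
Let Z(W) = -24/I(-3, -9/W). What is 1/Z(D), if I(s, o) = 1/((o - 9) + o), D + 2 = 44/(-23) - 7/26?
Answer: 2501/281880 ≈ 0.0088726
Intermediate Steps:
D = -2501/598 (D = -2 + (44/(-23) - 7/26) = -2 + (44*(-1/23) - 7*1/26) = -2 + (-44/23 - 7/26) = -2 - 1305/598 = -2501/598 ≈ -4.1823)
I(s, o) = 1/(-9 + 2*o) (I(s, o) = 1/((-9 + o) + o) = 1/(-9 + 2*o))
Z(W) = 216 + 432/W (Z(W) = -(-216 - 432/W) = -24*(-9 - 18/W) = 216 + 432/W)
1/Z(D) = 1/(216 + 432/(-2501/598)) = 1/(216 + 432*(-598/2501)) = 1/(216 - 258336/2501) = 1/(281880/2501) = 2501/281880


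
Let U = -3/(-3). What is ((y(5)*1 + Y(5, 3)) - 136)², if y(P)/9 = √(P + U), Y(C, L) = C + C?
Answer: 16362 - 2268*√6 ≈ 10807.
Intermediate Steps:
Y(C, L) = 2*C
U = 1 (U = -3*(-⅓) = 1)
y(P) = 9*√(1 + P) (y(P) = 9*√(P + 1) = 9*√(1 + P))
((y(5)*1 + Y(5, 3)) - 136)² = (((9*√(1 + 5))*1 + 2*5) - 136)² = (((9*√6)*1 + 10) - 136)² = ((9*√6 + 10) - 136)² = ((10 + 9*√6) - 136)² = (-126 + 9*√6)²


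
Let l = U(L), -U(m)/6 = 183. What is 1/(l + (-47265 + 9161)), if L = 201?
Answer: -1/39202 ≈ -2.5509e-5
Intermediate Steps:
U(m) = -1098 (U(m) = -6*183 = -1098)
l = -1098
1/(l + (-47265 + 9161)) = 1/(-1098 + (-47265 + 9161)) = 1/(-1098 - 38104) = 1/(-39202) = -1/39202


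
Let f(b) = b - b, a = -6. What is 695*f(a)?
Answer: 0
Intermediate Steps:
f(b) = 0
695*f(a) = 695*0 = 0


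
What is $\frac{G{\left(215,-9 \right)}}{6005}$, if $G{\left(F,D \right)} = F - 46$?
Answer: $\frac{169}{6005} \approx 0.028143$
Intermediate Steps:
$G{\left(F,D \right)} = -46 + F$ ($G{\left(F,D \right)} = F - 46 = -46 + F$)
$\frac{G{\left(215,-9 \right)}}{6005} = \frac{-46 + 215}{6005} = 169 \cdot \frac{1}{6005} = \frac{169}{6005}$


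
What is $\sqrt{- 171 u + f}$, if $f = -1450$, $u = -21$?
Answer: $\sqrt{2141} \approx 46.271$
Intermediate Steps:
$\sqrt{- 171 u + f} = \sqrt{\left(-171\right) \left(-21\right) - 1450} = \sqrt{3591 - 1450} = \sqrt{2141}$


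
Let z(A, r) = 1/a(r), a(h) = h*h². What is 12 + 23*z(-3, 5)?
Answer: 1523/125 ≈ 12.184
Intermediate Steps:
a(h) = h³
z(A, r) = r⁻³ (z(A, r) = 1/(r³) = r⁻³)
12 + 23*z(-3, 5) = 12 + 23/5³ = 12 + 23*(1/125) = 12 + 23/125 = 1523/125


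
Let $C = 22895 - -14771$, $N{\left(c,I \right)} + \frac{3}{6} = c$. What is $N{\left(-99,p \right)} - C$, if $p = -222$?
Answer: $- \frac{75531}{2} \approx -37766.0$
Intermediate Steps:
$N{\left(c,I \right)} = - \frac{1}{2} + c$
$C = 37666$ ($C = 22895 + 14771 = 37666$)
$N{\left(-99,p \right)} - C = \left(- \frac{1}{2} - 99\right) - 37666 = - \frac{199}{2} - 37666 = - \frac{75531}{2}$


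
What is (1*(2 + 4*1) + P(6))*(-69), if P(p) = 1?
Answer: -483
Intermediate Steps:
(1*(2 + 4*1) + P(6))*(-69) = (1*(2 + 4*1) + 1)*(-69) = (1*(2 + 4) + 1)*(-69) = (1*6 + 1)*(-69) = (6 + 1)*(-69) = 7*(-69) = -483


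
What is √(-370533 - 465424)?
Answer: I*√835957 ≈ 914.31*I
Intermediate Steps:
√(-370533 - 465424) = √(-835957) = I*√835957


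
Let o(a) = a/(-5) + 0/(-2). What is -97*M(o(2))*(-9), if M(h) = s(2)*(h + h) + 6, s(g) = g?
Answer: 19206/5 ≈ 3841.2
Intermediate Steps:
o(a) = -a/5 (o(a) = a*(-1/5) + 0*(-1/2) = -a/5 + 0 = -a/5)
M(h) = 6 + 4*h (M(h) = 2*(h + h) + 6 = 2*(2*h) + 6 = 4*h + 6 = 6 + 4*h)
-97*M(o(2))*(-9) = -97*(6 + 4*(-1/5*2))*(-9) = -97*(6 + 4*(-2/5))*(-9) = -97*(6 - 8/5)*(-9) = -97*22/5*(-9) = -2134/5*(-9) = 19206/5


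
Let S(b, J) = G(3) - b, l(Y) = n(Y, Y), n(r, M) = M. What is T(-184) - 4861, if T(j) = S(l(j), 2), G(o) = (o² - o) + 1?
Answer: -4670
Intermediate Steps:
l(Y) = Y
G(o) = 1 + o² - o
S(b, J) = 7 - b (S(b, J) = (1 + 3² - 1*3) - b = (1 + 9 - 3) - b = 7 - b)
T(j) = 7 - j
T(-184) - 4861 = (7 - 1*(-184)) - 4861 = (7 + 184) - 4861 = 191 - 4861 = -4670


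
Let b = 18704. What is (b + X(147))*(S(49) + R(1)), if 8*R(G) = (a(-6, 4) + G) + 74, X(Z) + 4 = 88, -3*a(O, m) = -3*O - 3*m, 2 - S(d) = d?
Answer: -1423191/2 ≈ -7.1160e+5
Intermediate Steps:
S(d) = 2 - d
a(O, m) = O + m (a(O, m) = -(-3*O - 3*m)/3 = O + m)
X(Z) = 84 (X(Z) = -4 + 88 = 84)
R(G) = 9 + G/8 (R(G) = (((-6 + 4) + G) + 74)/8 = ((-2 + G) + 74)/8 = (72 + G)/8 = 9 + G/8)
(b + X(147))*(S(49) + R(1)) = (18704 + 84)*((2 - 1*49) + (9 + (1/8)*1)) = 18788*((2 - 49) + (9 + 1/8)) = 18788*(-47 + 73/8) = 18788*(-303/8) = -1423191/2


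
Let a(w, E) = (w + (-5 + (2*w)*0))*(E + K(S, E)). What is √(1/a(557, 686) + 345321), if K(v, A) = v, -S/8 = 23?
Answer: √1657252172437815/69276 ≈ 587.64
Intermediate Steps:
S = -184 (S = -8*23 = -184)
a(w, E) = (-184 + E)*(-5 + w) (a(w, E) = (w + (-5 + (2*w)*0))*(E - 184) = (w + (-5 + 0))*(-184 + E) = (w - 5)*(-184 + E) = (-5 + w)*(-184 + E) = (-184 + E)*(-5 + w))
√(1/a(557, 686) + 345321) = √(1/(920 - 184*557 - 5*686 + 686*557) + 345321) = √(1/(920 - 102488 - 3430 + 382102) + 345321) = √(1/277104 + 345321) = √(95689830385/277104) = √1657252172437815/69276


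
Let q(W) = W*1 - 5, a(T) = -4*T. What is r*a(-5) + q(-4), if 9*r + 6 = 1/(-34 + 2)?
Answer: -1613/72 ≈ -22.403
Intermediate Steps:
r = -193/288 (r = -2/3 + 1/(9*(-34 + 2)) = -2/3 + (1/9)/(-32) = -2/3 + (1/9)*(-1/32) = -2/3 - 1/288 = -193/288 ≈ -0.67014)
q(W) = -5 + W (q(W) = W - 5 = -5 + W)
r*a(-5) + q(-4) = -(-193)*(-5)/72 + (-5 - 4) = -193/288*20 - 9 = -965/72 - 9 = -1613/72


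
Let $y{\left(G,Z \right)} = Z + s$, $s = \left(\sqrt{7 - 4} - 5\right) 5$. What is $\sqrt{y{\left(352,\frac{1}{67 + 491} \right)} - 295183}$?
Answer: $\frac{\sqrt{-10213015906 + 172980 \sqrt{3}}}{186} \approx 543.32 i$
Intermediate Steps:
$s = -25 + 5 \sqrt{3}$ ($s = \left(\sqrt{3} - 5\right) 5 = \left(-5 + \sqrt{3}\right) 5 = -25 + 5 \sqrt{3} \approx -16.34$)
$y{\left(G,Z \right)} = -25 + Z + 5 \sqrt{3}$ ($y{\left(G,Z \right)} = Z - \left(25 - 5 \sqrt{3}\right) = -25 + Z + 5 \sqrt{3}$)
$\sqrt{y{\left(352,\frac{1}{67 + 491} \right)} - 295183} = \sqrt{\left(-25 + \frac{1}{67 + 491} + 5 \sqrt{3}\right) - 295183} = \sqrt{\left(-25 + \frac{1}{558} + 5 \sqrt{3}\right) - 295183} = \sqrt{\left(- \frac{13949}{558} + 5 \sqrt{3}\right) - 295183} = \sqrt{- \frac{164726063}{558} + 5 \sqrt{3}}$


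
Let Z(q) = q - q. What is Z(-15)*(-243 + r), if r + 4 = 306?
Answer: 0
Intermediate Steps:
Z(q) = 0
r = 302 (r = -4 + 306 = 302)
Z(-15)*(-243 + r) = 0*(-243 + 302) = 0*59 = 0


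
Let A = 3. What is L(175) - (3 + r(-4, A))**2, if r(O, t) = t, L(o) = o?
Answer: 139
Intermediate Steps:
L(175) - (3 + r(-4, A))**2 = 175 - (3 + 3)**2 = 175 - 1*6**2 = 175 - 1*36 = 175 - 36 = 139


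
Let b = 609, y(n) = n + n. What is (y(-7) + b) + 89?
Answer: 684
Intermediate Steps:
y(n) = 2*n
(y(-7) + b) + 89 = (2*(-7) + 609) + 89 = (-14 + 609) + 89 = 595 + 89 = 684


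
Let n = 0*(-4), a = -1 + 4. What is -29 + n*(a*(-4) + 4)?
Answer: -29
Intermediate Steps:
a = 3
n = 0
-29 + n*(a*(-4) + 4) = -29 + 0*(3*(-4) + 4) = -29 + 0*(-12 + 4) = -29 + 0*(-8) = -29 + 0 = -29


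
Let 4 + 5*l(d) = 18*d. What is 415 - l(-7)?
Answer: 441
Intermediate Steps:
l(d) = -⅘ + 18*d/5 (l(d) = -⅘ + (18*d)/5 = -⅘ + 18*d/5)
415 - l(-7) = 415 - (-⅘ + (18/5)*(-7)) = 415 - (-⅘ - 126/5) = 415 - 1*(-26) = 415 + 26 = 441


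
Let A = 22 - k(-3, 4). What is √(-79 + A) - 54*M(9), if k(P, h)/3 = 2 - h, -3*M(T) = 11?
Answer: 198 + I*√51 ≈ 198.0 + 7.1414*I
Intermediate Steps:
M(T) = -11/3 (M(T) = -⅓*11 = -11/3)
k(P, h) = 6 - 3*h (k(P, h) = 3*(2 - h) = 6 - 3*h)
A = 28 (A = 22 - (6 - 3*4) = 22 - (6 - 12) = 22 - 1*(-6) = 22 + 6 = 28)
√(-79 + A) - 54*M(9) = √(-79 + 28) - 54*(-11/3) = √(-51) + 198 = I*√51 + 198 = 198 + I*√51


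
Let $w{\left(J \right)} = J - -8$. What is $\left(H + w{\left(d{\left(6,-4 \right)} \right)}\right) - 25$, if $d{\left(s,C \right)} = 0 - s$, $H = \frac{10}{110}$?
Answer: $- \frac{252}{11} \approx -22.909$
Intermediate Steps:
$H = \frac{1}{11}$ ($H = 10 \cdot \frac{1}{110} = \frac{1}{11} \approx 0.090909$)
$d{\left(s,C \right)} = - s$
$w{\left(J \right)} = 8 + J$ ($w{\left(J \right)} = J + 8 = 8 + J$)
$\left(H + w{\left(d{\left(6,-4 \right)} \right)}\right) - 25 = \left(\frac{1}{11} + \left(8 - 6\right)\right) - 25 = \left(\frac{1}{11} + 2\right) - 25 = \frac{23}{11} - 25 = - \frac{252}{11}$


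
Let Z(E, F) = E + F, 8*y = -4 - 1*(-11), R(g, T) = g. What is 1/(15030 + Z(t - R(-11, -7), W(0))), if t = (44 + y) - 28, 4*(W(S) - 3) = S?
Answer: 8/120487 ≈ 6.6397e-5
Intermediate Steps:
y = 7/8 (y = (-4 - 1*(-11))/8 = (-4 + 11)/8 = (⅛)*7 = 7/8 ≈ 0.87500)
W(S) = 3 + S/4
t = 135/8 (t = (44 + 7/8) - 28 = 359/8 - 28 = 135/8 ≈ 16.875)
1/(15030 + Z(t - R(-11, -7), W(0))) = 1/(15030 + ((135/8 - 1*(-11)) + (3 + (¼)*0))) = 1/(15030 + ((135/8 + 11) + (3 + 0))) = 1/(15030 + (223/8 + 3)) = 1/(15030 + 247/8) = 1/(120487/8) = 8/120487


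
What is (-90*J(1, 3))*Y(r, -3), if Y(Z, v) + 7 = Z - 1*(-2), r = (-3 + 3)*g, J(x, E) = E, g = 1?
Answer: 1350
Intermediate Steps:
r = 0 (r = (-3 + 3)*1 = 0*1 = 0)
Y(Z, v) = -5 + Z (Y(Z, v) = -7 + (Z - 1*(-2)) = -7 + (Z + 2) = -7 + (2 + Z) = -5 + Z)
(-90*J(1, 3))*Y(r, -3) = (-90*3)*(-5 + 0) = -270*(-5) = 1350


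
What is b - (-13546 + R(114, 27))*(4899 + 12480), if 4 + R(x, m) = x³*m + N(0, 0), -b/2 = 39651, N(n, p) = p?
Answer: -694953929604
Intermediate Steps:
b = -79302 (b = -2*39651 = -79302)
R(x, m) = -4 + m*x³ (R(x, m) = -4 + (x³*m + 0) = -4 + (m*x³ + 0) = -4 + m*x³)
b - (-13546 + R(114, 27))*(4899 + 12480) = -79302 - (-13546 + (-4 + 27*114³))*(4899 + 12480) = -79302 - (-13546 + (-4 + 27*1481544))*17379 = -79302 - (-13546 + (-4 + 40001688))*17379 = -79302 - (-13546 + 40001684)*17379 = -79302 - 39988138*17379 = -79302 - 1*694953850302 = -79302 - 694953850302 = -694953929604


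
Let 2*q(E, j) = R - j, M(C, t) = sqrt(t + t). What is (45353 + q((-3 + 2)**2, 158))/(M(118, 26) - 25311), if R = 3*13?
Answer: -176372889/98561026 - 90587*sqrt(13)/640646669 ≈ -1.7900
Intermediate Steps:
M(C, t) = sqrt(2)*sqrt(t) (M(C, t) = sqrt(2*t) = sqrt(2)*sqrt(t))
R = 39
q(E, j) = 39/2 - j/2 (q(E, j) = (39 - j)/2 = 39/2 - j/2)
(45353 + q((-3 + 2)**2, 158))/(M(118, 26) - 25311) = (45353 + (39/2 - 1/2*158))/(sqrt(2)*sqrt(26) - 25311) = (45353 + (39/2 - 79))/(2*sqrt(13) - 25311) = (45353 - 119/2)/(-25311 + 2*sqrt(13)) = 90587/(2*(-25311 + 2*sqrt(13)))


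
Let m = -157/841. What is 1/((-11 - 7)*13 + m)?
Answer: -841/196951 ≈ -0.0042701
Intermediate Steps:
m = -157/841 (m = -157*1/841 = -157/841 ≈ -0.18668)
1/((-11 - 7)*13 + m) = 1/((-11 - 7)*13 - 157/841) = 1/(-18*13 - 157/841) = 1/(-234 - 157/841) = 1/(-196951/841) = -841/196951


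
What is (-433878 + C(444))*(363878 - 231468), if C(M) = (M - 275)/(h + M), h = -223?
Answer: -976644640330/17 ≈ -5.7450e+10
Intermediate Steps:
C(M) = (-275 + M)/(-223 + M) (C(M) = (M - 275)/(-223 + M) = (-275 + M)/(-223 + M))
(-433878 + C(444))*(363878 - 231468) = (-433878 + (-275 + 444)/(-223 + 444))*(363878 - 231468) = (-433878 + 169/221)*132410 = (-433878 + (1/221)*169)*132410 = (-433878 + 13/17)*132410 = -7375913/17*132410 = -976644640330/17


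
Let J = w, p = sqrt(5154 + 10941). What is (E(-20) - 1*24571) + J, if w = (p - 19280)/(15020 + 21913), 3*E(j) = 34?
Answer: -302360483/12311 + sqrt(16095)/36933 ≈ -24560.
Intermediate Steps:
p = sqrt(16095) ≈ 126.87
E(j) = 34/3 (E(j) = (1/3)*34 = 34/3)
w = -19280/36933 + sqrt(16095)/36933 (w = (sqrt(16095) - 19280)/(15020 + 21913) = (-19280 + sqrt(16095))/36933 = (-19280 + sqrt(16095))*(1/36933) = -19280/36933 + sqrt(16095)/36933 ≈ -0.51859)
J = -19280/36933 + sqrt(16095)/36933 ≈ -0.51859
(E(-20) - 1*24571) + J = (34/3 - 1*24571) + (-19280/36933 + sqrt(16095)/36933) = (34/3 - 24571) + (-19280/36933 + sqrt(16095)/36933) = -73679/3 + (-19280/36933 + sqrt(16095)/36933) = -302360483/12311 + sqrt(16095)/36933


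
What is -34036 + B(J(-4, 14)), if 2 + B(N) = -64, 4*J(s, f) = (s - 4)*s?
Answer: -34102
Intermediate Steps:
J(s, f) = s*(-4 + s)/4 (J(s, f) = ((s - 4)*s)/4 = ((-4 + s)*s)/4 = (s*(-4 + s))/4 = s*(-4 + s)/4)
B(N) = -66 (B(N) = -2 - 64 = -66)
-34036 + B(J(-4, 14)) = -34036 - 66 = -34102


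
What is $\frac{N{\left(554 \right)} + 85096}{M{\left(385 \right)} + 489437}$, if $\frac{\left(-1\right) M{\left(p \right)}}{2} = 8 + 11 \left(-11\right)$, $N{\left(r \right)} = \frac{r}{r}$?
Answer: $\frac{85097}{489663} \approx 0.17379$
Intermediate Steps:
$N{\left(r \right)} = 1$
$M{\left(p \right)} = 226$ ($M{\left(p \right)} = - 2 \left(8 + 11 \left(-11\right)\right) = - 2 \left(8 - 121\right) = \left(-2\right) \left(-113\right) = 226$)
$\frac{N{\left(554 \right)} + 85096}{M{\left(385 \right)} + 489437} = \frac{1 + 85096}{226 + 489437} = \frac{85097}{489663}$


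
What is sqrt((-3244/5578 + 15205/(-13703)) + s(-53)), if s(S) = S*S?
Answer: 2*sqrt(1025081846582697466)/38217667 ≈ 52.984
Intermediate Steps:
s(S) = S**2
sqrt((-3244/5578 + 15205/(-13703)) + s(-53)) = sqrt((-3244/5578 + 15205/(-13703)) + (-53)**2) = sqrt((-3244*1/5578 + 15205*(-1/13703)) + 2809) = sqrt((-1622/2789 - 15205/13703) + 2809) = sqrt(-64633011/38217667 + 2809) = sqrt(107288793592/38217667) = 2*sqrt(1025081846582697466)/38217667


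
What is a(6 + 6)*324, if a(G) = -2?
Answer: -648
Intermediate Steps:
a(6 + 6)*324 = -2*324 = -648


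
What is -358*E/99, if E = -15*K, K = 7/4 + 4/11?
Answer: 27745/242 ≈ 114.65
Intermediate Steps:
K = 93/44 (K = 7*(1/4) + 4*(1/11) = 7/4 + 4/11 = 93/44 ≈ 2.1136)
E = -1395/44 (E = -15*93/44 = -1395/44 ≈ -31.705)
-358*E/99 = -358/(99/(-1395/44)) = -358/(99*(-44/1395)) = -358/(-484/155) = -358*(-155/484) = 27745/242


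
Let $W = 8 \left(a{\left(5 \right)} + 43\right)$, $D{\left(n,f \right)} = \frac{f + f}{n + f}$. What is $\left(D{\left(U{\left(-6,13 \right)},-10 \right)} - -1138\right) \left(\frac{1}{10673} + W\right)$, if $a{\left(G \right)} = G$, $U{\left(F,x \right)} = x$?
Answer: $\frac{13910081602}{32019} \approx 4.3443 \cdot 10^{5}$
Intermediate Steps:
$D{\left(n,f \right)} = \frac{2 f}{f + n}$
$W = 384$ ($W = 8 \left(5 + 43\right) = 8 \cdot 48 = 384$)
$\left(D{\left(U{\left(-6,13 \right)},-10 \right)} - -1138\right) \left(\frac{1}{10673} + W\right) = \left(2 \left(-10\right) \frac{1}{-10 + 13} - -1138\right) \left(\frac{1}{10673} + 384\right) = \left(2 \left(-10\right) \frac{1}{3} + 1138\right) \left(\frac{1}{10673} + 384\right) = \left(2 \left(-10\right) \frac{1}{3} + 1138\right) \frac{4098433}{10673} = \left(- \frac{20}{3} + 1138\right) \frac{4098433}{10673} = \frac{3394}{3} \cdot \frac{4098433}{10673} = \frac{13910081602}{32019}$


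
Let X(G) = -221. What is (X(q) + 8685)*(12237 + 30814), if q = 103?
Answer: 364383664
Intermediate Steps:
(X(q) + 8685)*(12237 + 30814) = (-221 + 8685)*(12237 + 30814) = 8464*43051 = 364383664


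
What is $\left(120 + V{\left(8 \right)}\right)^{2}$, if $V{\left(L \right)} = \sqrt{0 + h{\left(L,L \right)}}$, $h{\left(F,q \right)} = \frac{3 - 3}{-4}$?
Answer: $14400$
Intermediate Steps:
$h{\left(F,q \right)} = 0$ ($h{\left(F,q \right)} = 0 \left(- \frac{1}{4}\right) = 0$)
$V{\left(L \right)} = 0$ ($V{\left(L \right)} = \sqrt{0 + 0} = \sqrt{0} = 0$)
$\left(120 + V{\left(8 \right)}\right)^{2} = \left(120 + 0\right)^{2} = 120^{2} = 14400$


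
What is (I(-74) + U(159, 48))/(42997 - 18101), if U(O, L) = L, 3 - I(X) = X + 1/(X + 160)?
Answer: 10749/2141056 ≈ 0.0050204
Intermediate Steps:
I(X) = 3 - X - 1/(160 + X) (I(X) = 3 - (X + 1/(X + 160)) = 3 - (X + 1/(160 + X)) = 3 + (-X - 1/(160 + X)) = 3 - X - 1/(160 + X))
(I(-74) + U(159, 48))/(42997 - 18101) = ((479 - 1*(-74)² - 157*(-74))/(160 - 74) + 48)/(42997 - 18101) = ((479 - 1*5476 + 11618)/86 + 48)/24896 = ((479 - 5476 + 11618)/86 + 48)*(1/24896) = ((1/86)*6621 + 48)*(1/24896) = (6621/86 + 48)*(1/24896) = (10749/86)*(1/24896) = 10749/2141056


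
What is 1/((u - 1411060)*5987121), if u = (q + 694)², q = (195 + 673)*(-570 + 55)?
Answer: 1/1192667355826145136 ≈ 8.3846e-19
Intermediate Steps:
q = -447020 (q = 868*(-515) = -447020)
u = 199206898276 (u = (-447020 + 694)² = (-446326)² = 199206898276)
1/((u - 1411060)*5987121) = 1/((199206898276 - 1411060)*5987121) = (1/5987121)/199205487216 = (1/199205487216)*(1/5987121) = 1/1192667355826145136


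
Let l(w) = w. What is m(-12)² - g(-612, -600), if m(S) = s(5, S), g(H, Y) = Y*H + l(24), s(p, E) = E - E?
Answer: -367224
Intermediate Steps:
s(p, E) = 0
g(H, Y) = 24 + H*Y (g(H, Y) = Y*H + 24 = H*Y + 24 = 24 + H*Y)
m(S) = 0
m(-12)² - g(-612, -600) = 0² - (24 - 612*(-600)) = 0 - (24 + 367200) = 0 - 1*367224 = 0 - 367224 = -367224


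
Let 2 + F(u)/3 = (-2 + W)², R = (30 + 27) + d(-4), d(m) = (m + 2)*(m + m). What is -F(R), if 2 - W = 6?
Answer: -102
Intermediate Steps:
W = -4 (W = 2 - 1*6 = 2 - 6 = -4)
d(m) = 2*m*(2 + m) (d(m) = (2 + m)*(2*m) = 2*m*(2 + m))
R = 73 (R = (30 + 27) + 2*(-4)*(2 - 4) = 57 + 2*(-4)*(-2) = 57 + 16 = 73)
F(u) = 102 (F(u) = -6 + 3*(-2 - 4)² = -6 + 3*(-6)² = -6 + 3*36 = -6 + 108 = 102)
-F(R) = -1*102 = -102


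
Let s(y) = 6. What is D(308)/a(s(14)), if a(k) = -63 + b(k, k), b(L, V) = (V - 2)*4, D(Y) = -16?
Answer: 16/47 ≈ 0.34043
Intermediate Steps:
b(L, V) = -8 + 4*V (b(L, V) = (-2 + V)*4 = -8 + 4*V)
a(k) = -71 + 4*k (a(k) = -63 + (-8 + 4*k) = -71 + 4*k)
D(308)/a(s(14)) = -16/(-71 + 4*6) = -16/(-71 + 24) = -16/(-47) = -16*(-1/47) = 16/47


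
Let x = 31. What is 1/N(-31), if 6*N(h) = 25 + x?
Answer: 3/28 ≈ 0.10714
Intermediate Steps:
N(h) = 28/3 (N(h) = (25 + 31)/6 = (⅙)*56 = 28/3)
1/N(-31) = 1/(28/3) = 3/28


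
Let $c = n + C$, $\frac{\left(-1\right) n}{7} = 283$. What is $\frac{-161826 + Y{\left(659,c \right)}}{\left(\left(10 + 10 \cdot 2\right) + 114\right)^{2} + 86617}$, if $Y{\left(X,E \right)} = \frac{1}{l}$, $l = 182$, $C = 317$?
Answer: $- \frac{29452331}{19538246} \approx -1.5074$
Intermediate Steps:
$n = -1981$ ($n = \left(-7\right) 283 = -1981$)
$c = -1664$ ($c = -1981 + 317 = -1664$)
$Y{\left(X,E \right)} = \frac{1}{182}$
$\frac{-161826 + Y{\left(659,c \right)}}{\left(\left(10 + 10 \cdot 2\right) + 114\right)^{2} + 86617} = \frac{-161826 + \frac{1}{182}}{\left(\left(10 + 10 \cdot 2\right) + 114\right)^{2} + 86617} = - \frac{29452331}{182 \left(\left(\left(10 + 20\right) + 114\right)^{2} + 86617\right)} = - \frac{29452331}{182 \left(\left(30 + 114\right)^{2} + 86617\right)} = - \frac{29452331}{182 \left(144^{2} + 86617\right)} = - \frac{29452331}{182 \left(20736 + 86617\right)} = - \frac{29452331}{182 \cdot 107353} = \left(- \frac{29452331}{182}\right) \frac{1}{107353} = - \frac{29452331}{19538246}$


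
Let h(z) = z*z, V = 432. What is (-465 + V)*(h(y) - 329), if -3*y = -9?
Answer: 10560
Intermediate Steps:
y = 3 (y = -1/3*(-9) = 3)
h(z) = z**2
(-465 + V)*(h(y) - 329) = (-465 + 432)*(3**2 - 329) = -33*(9 - 329) = -33*(-320) = 10560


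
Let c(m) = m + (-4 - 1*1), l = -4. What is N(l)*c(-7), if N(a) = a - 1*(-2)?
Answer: 24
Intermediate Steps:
N(a) = 2 + a (N(a) = a + 2 = 2 + a)
c(m) = -5 + m (c(m) = m + (-4 - 1) = m - 5 = -5 + m)
N(l)*c(-7) = (2 - 4)*(-5 - 7) = -2*(-12) = 24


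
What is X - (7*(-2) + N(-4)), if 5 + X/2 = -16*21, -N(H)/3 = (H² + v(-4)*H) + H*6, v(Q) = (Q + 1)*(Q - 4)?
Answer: -980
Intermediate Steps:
v(Q) = (1 + Q)*(-4 + Q)
N(H) = -90*H - 3*H² (N(H) = -3*((H² + (-4 + (-4)² - 3*(-4))*H) + H*6) = -3*((H² + (-4 + 16 + 12)*H) + 6*H) = -3*((H² + 24*H) + 6*H) = -3*(H² + 30*H) = -90*H - 3*H²)
X = -682 (X = -10 + 2*(-16*21) = -10 + 2*(-336) = -10 - 672 = -682)
X - (7*(-2) + N(-4)) = -682 - (7*(-2) - 3*(-4)*(30 - 4)) = -682 - (-14 - 3*(-4)*26) = -682 - (-14 + 312) = -682 - 1*298 = -682 - 298 = -980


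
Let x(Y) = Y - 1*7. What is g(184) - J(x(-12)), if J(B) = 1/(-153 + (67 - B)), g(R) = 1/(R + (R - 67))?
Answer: 368/20167 ≈ 0.018248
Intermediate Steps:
g(R) = 1/(-67 + 2*R) (g(R) = 1/(R + (-67 + R)) = 1/(-67 + 2*R))
x(Y) = -7 + Y (x(Y) = Y - 7 = -7 + Y)
J(B) = 1/(-86 - B)
g(184) - J(x(-12)) = 1/(-67 + 2*184) - (-1)/(86 + (-7 - 12)) = 1/(-67 + 368) - (-1)/(86 - 19) = 1/301 - (-1)/67 = 1/301 - 1*(-1/67) = 1/301 + 1/67 = 368/20167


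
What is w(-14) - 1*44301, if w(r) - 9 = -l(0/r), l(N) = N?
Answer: -44292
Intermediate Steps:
w(r) = 9 (w(r) = 9 - 0/r = 9 - 1*0 = 9 + 0 = 9)
w(-14) - 1*44301 = 9 - 1*44301 = 9 - 44301 = -44292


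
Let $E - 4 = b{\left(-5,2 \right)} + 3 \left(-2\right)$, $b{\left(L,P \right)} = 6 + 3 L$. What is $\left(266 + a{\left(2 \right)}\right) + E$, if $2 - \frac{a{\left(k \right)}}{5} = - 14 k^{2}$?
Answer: $545$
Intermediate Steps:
$a{\left(k \right)} = 10 + 70 k^{2}$ ($a{\left(k \right)} = 10 - 5 \left(- 14 k^{2}\right) = 10 + 70 k^{2}$)
$E = -11$ ($E = 4 + \left(\left(6 + 3 \left(-5\right)\right) + 3 \left(-2\right)\right) = 4 + \left(\left(6 - 15\right) - 6\right) = 4 - 15 = -11$)
$\left(266 + a{\left(2 \right)}\right) + E = \left(266 + \left(10 + 70 \cdot 2^{2}\right)\right) - 11 = \left(266 + \left(10 + 70 \cdot 4\right)\right) - 11 = \left(266 + \left(10 + 280\right)\right) - 11 = \left(266 + 290\right) - 11 = 556 - 11 = 545$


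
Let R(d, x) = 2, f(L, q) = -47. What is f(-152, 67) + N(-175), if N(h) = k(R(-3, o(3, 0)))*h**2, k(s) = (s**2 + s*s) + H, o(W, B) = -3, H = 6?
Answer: 428703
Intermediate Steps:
k(s) = 6 + 2*s**2 (k(s) = (s**2 + s*s) + 6 = (s**2 + s**2) + 6 = 2*s**2 + 6 = 6 + 2*s**2)
N(h) = 14*h**2 (N(h) = (6 + 2*2**2)*h**2 = (6 + 2*4)*h**2 = (6 + 8)*h**2 = 14*h**2)
f(-152, 67) + N(-175) = -47 + 14*(-175)**2 = -47 + 14*30625 = -47 + 428750 = 428703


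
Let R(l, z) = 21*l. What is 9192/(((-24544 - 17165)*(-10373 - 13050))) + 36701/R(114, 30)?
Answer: 1707383835355/111372289398 ≈ 15.330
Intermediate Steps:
9192/(((-24544 - 17165)*(-10373 - 13050))) + 36701/R(114, 30) = 9192/(((-24544 - 17165)*(-10373 - 13050))) + 36701/((21*114)) = 9192/((-41709*(-23423))) + 36701/2394 = 9192/976949907 + 36701*(1/2394) = 9192*(1/976949907) + 5243/342 = 3064/325649969 + 5243/342 = 1707383835355/111372289398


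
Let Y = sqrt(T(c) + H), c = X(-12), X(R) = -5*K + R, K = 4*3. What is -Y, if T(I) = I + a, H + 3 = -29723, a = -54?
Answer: -2*I*sqrt(7463) ≈ -172.78*I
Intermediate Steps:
K = 12
H = -29726 (H = -3 - 29723 = -29726)
X(R) = -60 + R (X(R) = -5*12 + R = -60 + R)
c = -72 (c = -60 - 12 = -72)
T(I) = -54 + I (T(I) = I - 54 = -54 + I)
Y = 2*I*sqrt(7463) (Y = sqrt((-54 - 72) - 29726) = sqrt(-126 - 29726) = sqrt(-29852) = 2*I*sqrt(7463) ≈ 172.78*I)
-Y = -2*I*sqrt(7463)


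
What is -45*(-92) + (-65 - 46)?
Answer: 4029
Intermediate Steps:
-45*(-92) + (-65 - 46) = 4140 - 111 = 4029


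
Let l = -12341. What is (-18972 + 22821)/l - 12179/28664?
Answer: -260628775/353742424 ≈ -0.73678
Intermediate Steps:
(-18972 + 22821)/l - 12179/28664 = (-18972 + 22821)/(-12341) - 12179/28664 = 3849*(-1/12341) - 12179*1/28664 = -3849/12341 - 12179/28664 = -260628775/353742424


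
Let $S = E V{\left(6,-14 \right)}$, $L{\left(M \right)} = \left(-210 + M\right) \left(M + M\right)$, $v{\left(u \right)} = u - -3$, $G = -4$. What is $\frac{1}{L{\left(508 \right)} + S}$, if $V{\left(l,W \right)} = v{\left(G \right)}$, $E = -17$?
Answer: $\frac{1}{302785} \approx 3.3027 \cdot 10^{-6}$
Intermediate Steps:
$v{\left(u \right)} = 3 + u$ ($v{\left(u \right)} = u + 3 = 3 + u$)
$V{\left(l,W \right)} = -1$ ($V{\left(l,W \right)} = 3 - 4 = -1$)
$L{\left(M \right)} = 2 M \left(-210 + M\right)$ ($L{\left(M \right)} = \left(-210 + M\right) 2 M = 2 M \left(-210 + M\right)$)
$S = 17$ ($S = \left(-17\right) \left(-1\right) = 17$)
$\frac{1}{L{\left(508 \right)} + S} = \frac{1}{2 \cdot 508 \left(-210 + 508\right) + 17} = \frac{1}{2 \cdot 508 \cdot 298 + 17} = \frac{1}{302768 + 17} = \frac{1}{302785}$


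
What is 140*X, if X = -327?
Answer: -45780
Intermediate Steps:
140*X = 140*(-327) = -45780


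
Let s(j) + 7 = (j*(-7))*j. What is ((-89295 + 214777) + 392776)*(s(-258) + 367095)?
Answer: -51234985880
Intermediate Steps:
s(j) = -7 - 7*j² (s(j) = -7 + (j*(-7))*j = -7 + (-7*j)*j = -7 - 7*j²)
((-89295 + 214777) + 392776)*(s(-258) + 367095) = ((-89295 + 214777) + 392776)*((-7 - 7*(-258)²) + 367095) = (125482 + 392776)*((-7 - 7*66564) + 367095) = 518258*((-7 - 465948) + 367095) = 518258*(-465955 + 367095) = 518258*(-98860) = -51234985880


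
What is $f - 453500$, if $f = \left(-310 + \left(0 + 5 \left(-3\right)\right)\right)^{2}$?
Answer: $-347875$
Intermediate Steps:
$f = 105625$ ($f = \left(-310 + \left(0 - 15\right)\right)^{2} = \left(-310 - 15\right)^{2} = \left(-325\right)^{2} = 105625$)
$f - 453500 = 105625 - 453500 = -347875$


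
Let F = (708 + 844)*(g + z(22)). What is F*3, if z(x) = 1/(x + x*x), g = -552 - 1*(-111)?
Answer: -519481560/253 ≈ -2.0533e+6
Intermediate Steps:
g = -441 (g = -552 + 111 = -441)
z(x) = 1/(x + x**2)
F = -173160520/253 (F = (708 + 844)*(-441 + 1/(22*(1 + 22))) = 1552*(-441 + (1/22)/23) = 1552*(-441 + (1/22)*(1/23)) = 1552*(-441 + 1/506) = 1552*(-223145/506) = -173160520/253 ≈ -6.8443e+5)
F*3 = -173160520/253*3 = -519481560/253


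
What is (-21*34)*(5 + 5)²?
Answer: -71400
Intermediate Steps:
(-21*34)*(5 + 5)² = -714*10² = -714*100 = -71400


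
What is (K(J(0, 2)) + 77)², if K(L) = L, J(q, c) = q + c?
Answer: 6241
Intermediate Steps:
J(q, c) = c + q
(K(J(0, 2)) + 77)² = ((2 + 0) + 77)² = (2 + 77)² = 79² = 6241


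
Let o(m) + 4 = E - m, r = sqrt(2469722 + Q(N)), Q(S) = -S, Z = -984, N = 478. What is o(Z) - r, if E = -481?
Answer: 499 - 2*sqrt(617311) ≈ -1072.4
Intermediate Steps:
r = 2*sqrt(617311) (r = sqrt(2469722 - 1*478) = sqrt(2469722 - 478) = sqrt(2469244) = 2*sqrt(617311) ≈ 1571.4)
o(m) = -485 - m (o(m) = -4 + (-481 - m) = -485 - m)
o(Z) - r = (-485 - 1*(-984)) - 2*sqrt(617311) = (-485 + 984) - 2*sqrt(617311) = 499 - 2*sqrt(617311)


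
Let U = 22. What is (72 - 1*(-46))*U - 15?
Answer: 2581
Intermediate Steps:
(72 - 1*(-46))*U - 15 = (72 - 1*(-46))*22 - 15 = (72 + 46)*22 - 15 = 118*22 - 15 = 2596 - 15 = 2581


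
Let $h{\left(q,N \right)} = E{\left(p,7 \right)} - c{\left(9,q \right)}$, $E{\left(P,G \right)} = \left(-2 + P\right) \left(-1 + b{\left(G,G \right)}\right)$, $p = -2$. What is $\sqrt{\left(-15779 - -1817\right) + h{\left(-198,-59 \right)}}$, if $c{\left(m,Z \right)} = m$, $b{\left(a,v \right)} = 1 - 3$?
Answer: $3 i \sqrt{1551} \approx 118.15 i$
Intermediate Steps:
$b{\left(a,v \right)} = -2$
$E{\left(P,G \right)} = 6 - 3 P$ ($E{\left(P,G \right)} = \left(-2 + P\right) \left(-1 - 2\right) = \left(-2 + P\right) \left(-3\right) = 6 - 3 P$)
$h{\left(q,N \right)} = 3$ ($h{\left(q,N \right)} = \left(6 - -6\right) - 9 = \left(6 + 6\right) - 9 = 12 - 9 = 3$)
$\sqrt{\left(-15779 - -1817\right) + h{\left(-198,-59 \right)}} = \sqrt{\left(-15779 - -1817\right) + 3} = \sqrt{\left(-15779 + 1817\right) + 3} = \sqrt{-13962 + 3} = \sqrt{-13959} = 3 i \sqrt{1551}$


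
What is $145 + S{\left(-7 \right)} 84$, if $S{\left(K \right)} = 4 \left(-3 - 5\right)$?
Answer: $-2543$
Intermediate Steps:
$S{\left(K \right)} = -32$ ($S{\left(K \right)} = 4 \left(-8\right) = -32$)
$145 + S{\left(-7 \right)} 84 = 145 - 2688 = -2543$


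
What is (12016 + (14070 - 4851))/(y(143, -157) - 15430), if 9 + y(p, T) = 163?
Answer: -21235/15276 ≈ -1.3901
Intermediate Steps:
y(p, T) = 154 (y(p, T) = -9 + 163 = 154)
(12016 + (14070 - 4851))/(y(143, -157) - 15430) = (12016 + (14070 - 4851))/(154 - 15430) = (12016 + 9219)/(-15276) = 21235*(-1/15276) = -21235/15276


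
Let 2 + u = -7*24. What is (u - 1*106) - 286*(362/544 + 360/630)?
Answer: -599517/952 ≈ -629.75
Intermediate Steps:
u = -170 (u = -2 - 7*24 = -2 - 168 = -170)
(u - 1*106) - 286*(362/544 + 360/630) = (-170 - 1*106) - 286*(362/544 + 360/630) = (-170 - 106) - 286*(362*(1/544) + 360*(1/630)) = -276 - 286*(181/272 + 4/7) = -276 - 286*2355/1904 = -276 - 336765/952 = -599517/952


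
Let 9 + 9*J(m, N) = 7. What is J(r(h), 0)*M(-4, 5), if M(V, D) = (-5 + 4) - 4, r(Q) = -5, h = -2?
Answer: 10/9 ≈ 1.1111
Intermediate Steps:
J(m, N) = -2/9 (J(m, N) = -1 + (⅑)*7 = -1 + 7/9 = -2/9)
M(V, D) = -5 (M(V, D) = -1 - 4 = -5)
J(r(h), 0)*M(-4, 5) = -2/9*(-5) = 10/9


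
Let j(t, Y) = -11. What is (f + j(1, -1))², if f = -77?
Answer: 7744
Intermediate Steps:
(f + j(1, -1))² = (-77 - 11)² = (-88)² = 7744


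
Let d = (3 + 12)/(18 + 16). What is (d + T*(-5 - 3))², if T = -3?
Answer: 690561/1156 ≈ 597.37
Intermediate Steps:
d = 15/34 ≈ 0.44118
(d + T*(-5 - 3))² = (15/34 - 3*(-5 - 3))² = (15/34 - 3*(-8))² = (15/34 + 24)² = (831/34)² = 690561/1156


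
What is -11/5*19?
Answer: -209/5 ≈ -41.800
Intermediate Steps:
-11/5*19 = -209/5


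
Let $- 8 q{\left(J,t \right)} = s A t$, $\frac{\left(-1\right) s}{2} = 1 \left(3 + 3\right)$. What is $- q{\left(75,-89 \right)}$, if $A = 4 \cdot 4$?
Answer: $2136$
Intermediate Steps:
$A = 16$
$s = -12$ ($s = - 2 \cdot 1 \left(3 + 3\right) = - 2 \cdot 1 \cdot 6 = \left(-2\right) 6 = -12$)
$q{\left(J,t \right)} = 24 t$ ($q{\left(J,t \right)} = - \frac{\left(-12\right) 16 t}{8} = - \frac{\left(-192\right) t}{8} = 24 t$)
$- q{\left(75,-89 \right)} = - 24 \left(-89\right) = \left(-1\right) \left(-2136\right) = 2136$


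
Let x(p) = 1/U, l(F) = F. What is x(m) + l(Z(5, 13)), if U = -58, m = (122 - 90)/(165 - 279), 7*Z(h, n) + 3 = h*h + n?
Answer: 289/58 ≈ 4.9828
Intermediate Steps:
Z(h, n) = -3/7 + n/7 + h²/7 (Z(h, n) = -3/7 + (h*h + n)/7 = -3/7 + (h² + n)/7 = -3/7 + (n + h²)/7 = -3/7 + (n/7 + h²/7) = -3/7 + n/7 + h²/7)
m = -16/57 (m = 32/(-114) = 32*(-1/114) = -16/57 ≈ -0.28070)
x(p) = -1/58 (x(p) = 1/(-58) = -1/58)
x(m) + l(Z(5, 13)) = -1/58 + (-3/7 + (⅐)*13 + (⅐)*5²) = -1/58 + (-3/7 + 13/7 + (⅐)*25) = -1/58 + (-3/7 + 13/7 + 25/7) = -1/58 + 5 = 289/58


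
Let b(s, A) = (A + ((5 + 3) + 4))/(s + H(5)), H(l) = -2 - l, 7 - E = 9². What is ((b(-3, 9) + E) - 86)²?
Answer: 2627641/100 ≈ 26276.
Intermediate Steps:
E = -74 (E = 7 - 1*9² = 7 - 1*81 = 7 - 81 = -74)
b(s, A) = (12 + A)/(-7 + s) (b(s, A) = (A + ((5 + 3) + 4))/(s + (-2 - 1*5)) = (A + (8 + 4))/(s + (-2 - 5)) = (A + 12)/(s - 7) = (12 + A)/(-7 + s))
((b(-3, 9) + E) - 86)² = (((12 + 9)/(-7 - 3) - 74) - 86)² = ((21/(-10) - 74) - 86)² = ((-⅒*21 - 74) - 86)² = ((-21/10 - 74) - 86)² = (-761/10 - 86)² = (-1621/10)² = 2627641/100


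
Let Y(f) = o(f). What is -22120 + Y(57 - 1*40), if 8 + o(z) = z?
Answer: -22111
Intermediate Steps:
o(z) = -8 + z
Y(f) = -8 + f
-22120 + Y(57 - 1*40) = -22120 + (-8 + (57 - 1*40)) = -22120 + (-8 + (57 - 40)) = -22120 + (-8 + 17) = -22120 + 9 = -22111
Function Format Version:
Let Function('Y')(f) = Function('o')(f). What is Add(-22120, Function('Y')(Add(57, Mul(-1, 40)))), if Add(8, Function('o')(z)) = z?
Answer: -22111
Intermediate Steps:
Function('o')(z) = Add(-8, z)
Function('Y')(f) = Add(-8, f)
Add(-22120, Function('Y')(Add(57, Mul(-1, 40)))) = Add(-22120, Add(-8, Add(57, Mul(-1, 40)))) = Add(-22120, Add(-8, Add(57, -40))) = Add(-22120, Add(-8, 17)) = Add(-22120, 9) = -22111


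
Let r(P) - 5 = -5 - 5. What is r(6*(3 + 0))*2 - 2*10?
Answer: -30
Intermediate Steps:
r(P) = -5 (r(P) = 5 + (-5 - 5) = 5 - 10 = -5)
r(6*(3 + 0))*2 - 2*10 = -5*2 - 2*10 = -10 - 20 = -30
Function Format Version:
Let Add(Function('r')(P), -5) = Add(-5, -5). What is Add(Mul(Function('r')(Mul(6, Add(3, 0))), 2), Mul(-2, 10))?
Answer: -30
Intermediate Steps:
Function('r')(P) = -5 (Function('r')(P) = Add(5, Add(-5, -5)) = Add(5, -10) = -5)
Add(Mul(Function('r')(Mul(6, Add(3, 0))), 2), Mul(-2, 10)) = Add(Mul(-5, 2), Mul(-2, 10)) = Add(-10, -20) = -30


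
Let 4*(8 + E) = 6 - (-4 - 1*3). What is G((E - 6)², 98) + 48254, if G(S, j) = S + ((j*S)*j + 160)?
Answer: 18534269/16 ≈ 1.1584e+6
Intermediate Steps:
E = -19/4 (E = -8 + (6 - (-4 - 1*3))/4 = -8 + (6 - (-4 - 3))/4 = -8 + (6 - 1*(-7))/4 = -8 + (6 + 7)/4 = -8 + (¼)*13 = -8 + 13/4 = -19/4 ≈ -4.7500)
G(S, j) = 160 + S + S*j² (G(S, j) = S + ((S*j)*j + 160) = S + (S*j² + 160) = S + (160 + S*j²) = 160 + S + S*j²)
G((E - 6)², 98) + 48254 = (160 + (-19/4 - 6)² + (-19/4 - 6)²*98²) + 48254 = (160 + (-43/4)² + (-43/4)²*9604) + 48254 = (160 + 1849/16 + (1849/16)*9604) + 48254 = (160 + 1849/16 + 4439449/4) + 48254 = 17762205/16 + 48254 = 18534269/16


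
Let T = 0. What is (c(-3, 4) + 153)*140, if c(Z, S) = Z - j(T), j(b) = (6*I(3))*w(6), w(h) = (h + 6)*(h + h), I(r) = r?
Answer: -341880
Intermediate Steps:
w(h) = 2*h*(6 + h) (w(h) = (6 + h)*(2*h) = 2*h*(6 + h))
j(b) = 2592 (j(b) = (6*3)*(2*6*(6 + 6)) = 18*(2*6*12) = 18*144 = 2592)
c(Z, S) = -2592 + Z (c(Z, S) = Z - 1*2592 = Z - 2592 = -2592 + Z)
(c(-3, 4) + 153)*140 = ((-2592 - 3) + 153)*140 = (-2595 + 153)*140 = -2442*140 = -341880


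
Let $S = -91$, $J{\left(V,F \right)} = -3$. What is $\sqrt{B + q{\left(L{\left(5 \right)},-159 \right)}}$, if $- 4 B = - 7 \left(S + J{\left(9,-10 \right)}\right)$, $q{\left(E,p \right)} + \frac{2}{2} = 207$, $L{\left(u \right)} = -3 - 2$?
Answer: $\frac{\sqrt{166}}{2} \approx 6.442$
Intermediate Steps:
$L{\left(u \right)} = -5$
$q{\left(E,p \right)} = 206$ ($q{\left(E,p \right)} = -1 + 207 = 206$)
$B = - \frac{329}{2}$ ($B = - \frac{\left(-7\right) \left(-91 - 3\right)}{4} = - \frac{\left(-7\right) \left(-94\right)}{4} = \left(- \frac{1}{4}\right) 658 = - \frac{329}{2} \approx -164.5$)
$\sqrt{B + q{\left(L{\left(5 \right)},-159 \right)}} = \sqrt{- \frac{329}{2} + 206} = \sqrt{\frac{83}{2}} = \frac{\sqrt{166}}{2}$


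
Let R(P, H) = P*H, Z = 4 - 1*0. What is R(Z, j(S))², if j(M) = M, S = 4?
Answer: 256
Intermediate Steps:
Z = 4 (Z = 4 + 0 = 4)
R(P, H) = H*P
R(Z, j(S))² = (4*4)² = 16² = 256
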